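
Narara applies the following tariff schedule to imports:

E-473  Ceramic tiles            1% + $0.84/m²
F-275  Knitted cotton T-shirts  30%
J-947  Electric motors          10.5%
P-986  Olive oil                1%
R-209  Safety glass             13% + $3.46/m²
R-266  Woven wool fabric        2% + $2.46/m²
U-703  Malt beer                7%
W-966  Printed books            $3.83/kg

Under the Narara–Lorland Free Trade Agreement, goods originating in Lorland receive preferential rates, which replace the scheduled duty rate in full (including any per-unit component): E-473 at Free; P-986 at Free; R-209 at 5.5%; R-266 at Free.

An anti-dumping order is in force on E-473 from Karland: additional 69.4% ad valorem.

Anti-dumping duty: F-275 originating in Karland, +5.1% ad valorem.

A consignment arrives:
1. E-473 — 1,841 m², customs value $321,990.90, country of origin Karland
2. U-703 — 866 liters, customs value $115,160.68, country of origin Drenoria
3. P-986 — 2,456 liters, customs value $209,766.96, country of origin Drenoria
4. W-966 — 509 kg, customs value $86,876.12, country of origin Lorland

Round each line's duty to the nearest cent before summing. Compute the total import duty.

$240,336.42

Line 1 (E-473, Karland, 1,841 m², $321,990.90):
Base rate for E-473 is 1% + $0.84/m².
E-473 has an FTA preferential rate, but origin Karland is not Lorland; base rate stands.
Additional duty on E-473 from Karland: +69.4%. Applied ad valorem rate: 1% + 69.4% = 70.4%.
Duty = $321,990.90 × 70.4% + 1,841 × $0.84 = $228,228.03.
Line 2 (U-703, Drenoria, 866 liters, $115,160.68):
Base rate for U-703 is 7%.
Duty = $115,160.68 × 7% = $8,061.25.
Line 3 (P-986, Drenoria, 2,456 liters, $209,766.96):
Base rate for P-986 is 1%.
P-986 has an FTA preferential rate, but origin Drenoria is not Lorland; base rate stands.
Duty = $209,766.96 × 1% = $2,097.67.
Line 4 (W-966, Lorland, 509 kg, $86,876.12):
Base rate for W-966 is $3.83/kg.
Origin Lorland is the FTA partner but W-966 is not on the preference list; base rate stands.
Duty = 509 × $3.83 = $1,949.47.
Total = $228,228.03 + $8,061.25 + $2,097.67 + $1,949.47 = $240,336.42.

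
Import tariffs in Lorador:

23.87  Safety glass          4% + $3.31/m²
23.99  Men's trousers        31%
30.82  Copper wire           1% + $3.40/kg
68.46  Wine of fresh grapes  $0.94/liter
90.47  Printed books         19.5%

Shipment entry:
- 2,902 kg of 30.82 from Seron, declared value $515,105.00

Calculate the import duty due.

Line 1 (30.82, Seron, 2,902 kg, $515,105.00):
Base rate for 30.82 is 1% + $3.40/kg.
Duty = $515,105.00 × 1% + 2,902 × $3.40 = $15,017.85.

$15,017.85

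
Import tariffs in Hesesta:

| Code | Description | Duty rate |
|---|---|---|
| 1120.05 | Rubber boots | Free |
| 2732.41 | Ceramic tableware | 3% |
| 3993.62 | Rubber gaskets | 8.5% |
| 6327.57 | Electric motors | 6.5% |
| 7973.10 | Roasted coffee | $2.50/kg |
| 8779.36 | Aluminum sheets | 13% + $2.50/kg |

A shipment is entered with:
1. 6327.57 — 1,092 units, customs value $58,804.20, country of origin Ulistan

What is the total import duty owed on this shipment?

Line 1 (6327.57, Ulistan, 1,092 units, $58,804.20):
Base rate for 6327.57 is 6.5%.
Duty = $58,804.20 × 6.5% = $3,822.27.

$3,822.27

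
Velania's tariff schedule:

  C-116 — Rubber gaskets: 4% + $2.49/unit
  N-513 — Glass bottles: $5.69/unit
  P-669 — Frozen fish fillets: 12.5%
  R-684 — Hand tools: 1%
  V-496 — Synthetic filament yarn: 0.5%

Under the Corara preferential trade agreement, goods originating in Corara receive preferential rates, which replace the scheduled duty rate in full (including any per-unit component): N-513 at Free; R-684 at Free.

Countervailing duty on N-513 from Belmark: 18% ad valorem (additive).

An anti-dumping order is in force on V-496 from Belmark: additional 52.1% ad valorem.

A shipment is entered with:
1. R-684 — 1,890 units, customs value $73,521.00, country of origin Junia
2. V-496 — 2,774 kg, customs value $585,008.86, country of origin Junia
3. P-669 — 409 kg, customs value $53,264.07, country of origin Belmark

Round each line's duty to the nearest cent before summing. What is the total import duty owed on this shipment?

$10,318.26

Line 1 (R-684, Junia, 1,890 units, $73,521.00):
Base rate for R-684 is 1%.
R-684 has an FTA preferential rate, but origin Junia is not Corara; base rate stands.
Duty = $73,521.00 × 1% = $735.21.
Line 2 (V-496, Junia, 2,774 kg, $585,008.86):
Base rate for V-496 is 0.5%.
The additional-duty order on V-496 targets Belmark, not Junia; it does not apply.
Duty = $585,008.86 × 0.5% = $2,925.04.
Line 3 (P-669, Belmark, 409 kg, $53,264.07):
Base rate for P-669 is 12.5%.
Duty = $53,264.07 × 12.5% = $6,658.01.
Total = $735.21 + $2,925.04 + $6,658.01 = $10,318.26.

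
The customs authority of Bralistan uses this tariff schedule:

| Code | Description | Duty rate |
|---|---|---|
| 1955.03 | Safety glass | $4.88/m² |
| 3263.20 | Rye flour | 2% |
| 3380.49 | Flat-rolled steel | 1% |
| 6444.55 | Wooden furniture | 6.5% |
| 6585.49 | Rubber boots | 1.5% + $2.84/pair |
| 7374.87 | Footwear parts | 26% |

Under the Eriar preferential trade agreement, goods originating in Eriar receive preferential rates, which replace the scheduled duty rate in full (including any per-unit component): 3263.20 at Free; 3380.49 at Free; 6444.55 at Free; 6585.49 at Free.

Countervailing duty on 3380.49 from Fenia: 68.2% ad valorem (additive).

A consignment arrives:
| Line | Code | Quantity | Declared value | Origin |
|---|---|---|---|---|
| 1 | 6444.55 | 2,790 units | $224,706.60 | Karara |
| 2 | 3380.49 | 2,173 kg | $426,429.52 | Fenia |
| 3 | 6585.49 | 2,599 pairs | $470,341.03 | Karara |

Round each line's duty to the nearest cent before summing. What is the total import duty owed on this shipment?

Line 1 (6444.55, Karara, 2,790 units, $224,706.60):
Base rate for 6444.55 is 6.5%.
6444.55 has an FTA preferential rate, but origin Karara is not Eriar; base rate stands.
Duty = $224,706.60 × 6.5% = $14,605.93.
Line 2 (3380.49, Fenia, 2,173 kg, $426,429.52):
Base rate for 3380.49 is 1%.
3380.49 has an FTA preferential rate, but origin Fenia is not Eriar; base rate stands.
Additional duty on 3380.49 from Fenia: +68.2%. Applied ad valorem rate: 1% + 68.2% = 69.2%.
Duty = $426,429.52 × 69.2% = $295,089.23.
Line 3 (6585.49, Karara, 2,599 pairs, $470,341.03):
Base rate for 6585.49 is 1.5% + $2.84/pair.
6585.49 has an FTA preferential rate, but origin Karara is not Eriar; base rate stands.
Duty = $470,341.03 × 1.5% + 2,599 × $2.84 = $14,436.28.
Total = $14,605.93 + $295,089.23 + $14,436.28 = $324,131.44.

$324,131.44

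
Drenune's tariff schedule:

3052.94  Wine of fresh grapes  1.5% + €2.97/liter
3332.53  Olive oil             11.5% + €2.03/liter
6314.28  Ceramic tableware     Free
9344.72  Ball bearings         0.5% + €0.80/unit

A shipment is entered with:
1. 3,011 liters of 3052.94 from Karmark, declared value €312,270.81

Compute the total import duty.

Line 1 (3052.94, Karmark, 3,011 liters, €312,270.81):
Base rate for 3052.94 is 1.5% + €2.97/liter.
Duty = €312,270.81 × 1.5% + 3,011 × €2.97 = €13,626.73.

€13,626.73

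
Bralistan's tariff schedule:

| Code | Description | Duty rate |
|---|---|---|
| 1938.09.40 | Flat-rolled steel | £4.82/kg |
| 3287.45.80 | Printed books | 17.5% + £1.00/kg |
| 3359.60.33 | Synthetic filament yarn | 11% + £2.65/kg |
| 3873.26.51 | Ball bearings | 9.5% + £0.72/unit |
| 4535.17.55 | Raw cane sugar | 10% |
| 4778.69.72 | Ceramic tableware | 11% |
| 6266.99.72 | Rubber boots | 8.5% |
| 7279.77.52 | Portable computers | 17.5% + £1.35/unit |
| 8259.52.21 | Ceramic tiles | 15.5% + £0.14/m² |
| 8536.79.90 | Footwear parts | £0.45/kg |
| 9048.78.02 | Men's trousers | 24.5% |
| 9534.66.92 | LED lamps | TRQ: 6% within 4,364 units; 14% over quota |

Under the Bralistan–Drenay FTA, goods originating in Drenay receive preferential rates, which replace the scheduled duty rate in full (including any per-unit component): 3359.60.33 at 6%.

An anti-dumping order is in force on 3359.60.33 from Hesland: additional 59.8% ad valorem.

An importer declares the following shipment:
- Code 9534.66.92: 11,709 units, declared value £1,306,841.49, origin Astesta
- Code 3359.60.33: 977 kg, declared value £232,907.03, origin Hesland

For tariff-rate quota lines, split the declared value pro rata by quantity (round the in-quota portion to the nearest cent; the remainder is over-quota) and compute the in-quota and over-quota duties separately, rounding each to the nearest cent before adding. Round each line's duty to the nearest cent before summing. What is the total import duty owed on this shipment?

£311,479.75

Line 1 (9534.66.92, Astesta, 11,709 units, £1,306,841.49):
Code 9534.66.92 is under a tariff-rate quota (threshold 4,364 units). In-quota: 4,364 units at 6%; over-quota: 7,345 units at 14%.
Pro-rata value split: in-quota = £1,306,841.49 × 4,364/11,709 = £487,066.04; over-quota = £1,306,841.49 − £487,066.04 = £819,775.45.
In-quota duty = £487,066.04 × 6% = £29,223.96. Over-quota duty = £819,775.45 × 14% = £114,768.56.
Line duty = £29,223.96 + £114,768.56 = £143,992.52.
Line 2 (3359.60.33, Hesland, 977 kg, £232,907.03):
Base rate for 3359.60.33 is 11% + £2.65/kg.
3359.60.33 has an FTA preferential rate, but origin Hesland is not Drenay; base rate stands.
Additional duty on 3359.60.33 from Hesland: +59.8%. Applied ad valorem rate: 11% + 59.8% = 70.8%.
Duty = £232,907.03 × 70.8% + 977 × £2.65 = £167,487.23.
Total = £143,992.52 + £167,487.23 = £311,479.75.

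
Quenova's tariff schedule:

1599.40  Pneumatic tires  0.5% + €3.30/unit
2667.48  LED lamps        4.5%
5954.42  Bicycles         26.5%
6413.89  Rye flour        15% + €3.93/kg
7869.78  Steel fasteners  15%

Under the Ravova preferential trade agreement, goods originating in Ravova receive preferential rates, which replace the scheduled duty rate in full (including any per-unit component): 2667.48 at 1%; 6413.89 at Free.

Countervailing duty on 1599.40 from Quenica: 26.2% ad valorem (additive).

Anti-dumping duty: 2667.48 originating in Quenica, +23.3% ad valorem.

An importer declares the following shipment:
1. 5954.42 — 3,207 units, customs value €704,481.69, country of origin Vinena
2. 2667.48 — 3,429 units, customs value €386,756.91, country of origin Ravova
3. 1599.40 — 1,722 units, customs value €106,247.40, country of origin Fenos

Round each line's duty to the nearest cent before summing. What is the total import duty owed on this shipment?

€196,769.06

Line 1 (5954.42, Vinena, 3,207 units, €704,481.69):
Base rate for 5954.42 is 26.5%.
Duty = €704,481.69 × 26.5% = €186,687.65.
Line 2 (2667.48, Ravova, 3,429 units, €386,756.91):
Base rate for 2667.48 is 4.5%.
Origin Ravova qualifies under the Quenova–Ravova agreement and 2667.48 is covered: preferential rate 1% applies instead.
The additional-duty order on 2667.48 targets Quenica, not Ravova; it does not apply.
Duty = €386,756.91 × 1% = €3,867.57.
Line 3 (1599.40, Fenos, 1,722 units, €106,247.40):
Base rate for 1599.40 is 0.5% + €3.30/unit.
The additional-duty order on 1599.40 targets Quenica, not Fenos; it does not apply.
Duty = €106,247.40 × 0.5% + 1,722 × €3.30 = €6,213.84.
Total = €186,687.65 + €3,867.57 + €6,213.84 = €196,769.06.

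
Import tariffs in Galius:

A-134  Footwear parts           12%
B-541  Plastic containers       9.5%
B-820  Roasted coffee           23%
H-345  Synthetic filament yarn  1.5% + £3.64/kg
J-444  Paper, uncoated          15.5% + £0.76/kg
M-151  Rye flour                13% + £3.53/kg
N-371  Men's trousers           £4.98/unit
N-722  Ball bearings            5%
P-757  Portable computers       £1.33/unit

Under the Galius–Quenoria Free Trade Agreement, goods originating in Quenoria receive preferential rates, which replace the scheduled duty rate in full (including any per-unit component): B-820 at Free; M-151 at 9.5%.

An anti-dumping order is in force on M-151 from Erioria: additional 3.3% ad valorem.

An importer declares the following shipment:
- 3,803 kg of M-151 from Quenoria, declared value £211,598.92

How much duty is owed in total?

Line 1 (M-151, Quenoria, 3,803 kg, £211,598.92):
Base rate for M-151 is 13% + £3.53/kg.
Origin Quenoria qualifies under the Galius–Quenoria agreement and M-151 is covered: preferential rate 9.5% applies instead.
The additional-duty order on M-151 targets Erioria, not Quenoria; it does not apply.
Duty = £211,598.92 × 9.5% = £20,101.90.

£20,101.90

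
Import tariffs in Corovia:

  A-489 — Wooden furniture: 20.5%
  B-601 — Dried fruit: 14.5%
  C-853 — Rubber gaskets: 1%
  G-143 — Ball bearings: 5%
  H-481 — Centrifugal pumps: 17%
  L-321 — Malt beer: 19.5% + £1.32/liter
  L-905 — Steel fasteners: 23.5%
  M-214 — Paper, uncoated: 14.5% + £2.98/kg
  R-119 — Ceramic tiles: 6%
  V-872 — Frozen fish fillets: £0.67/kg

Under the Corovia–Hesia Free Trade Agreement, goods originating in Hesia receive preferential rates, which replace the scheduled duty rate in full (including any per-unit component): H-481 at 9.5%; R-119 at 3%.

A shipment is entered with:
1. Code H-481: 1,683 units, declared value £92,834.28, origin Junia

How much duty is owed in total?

Line 1 (H-481, Junia, 1,683 units, £92,834.28):
Base rate for H-481 is 17%.
H-481 has an FTA preferential rate, but origin Junia is not Hesia; base rate stands.
Duty = £92,834.28 × 17% = £15,781.83.

£15,781.83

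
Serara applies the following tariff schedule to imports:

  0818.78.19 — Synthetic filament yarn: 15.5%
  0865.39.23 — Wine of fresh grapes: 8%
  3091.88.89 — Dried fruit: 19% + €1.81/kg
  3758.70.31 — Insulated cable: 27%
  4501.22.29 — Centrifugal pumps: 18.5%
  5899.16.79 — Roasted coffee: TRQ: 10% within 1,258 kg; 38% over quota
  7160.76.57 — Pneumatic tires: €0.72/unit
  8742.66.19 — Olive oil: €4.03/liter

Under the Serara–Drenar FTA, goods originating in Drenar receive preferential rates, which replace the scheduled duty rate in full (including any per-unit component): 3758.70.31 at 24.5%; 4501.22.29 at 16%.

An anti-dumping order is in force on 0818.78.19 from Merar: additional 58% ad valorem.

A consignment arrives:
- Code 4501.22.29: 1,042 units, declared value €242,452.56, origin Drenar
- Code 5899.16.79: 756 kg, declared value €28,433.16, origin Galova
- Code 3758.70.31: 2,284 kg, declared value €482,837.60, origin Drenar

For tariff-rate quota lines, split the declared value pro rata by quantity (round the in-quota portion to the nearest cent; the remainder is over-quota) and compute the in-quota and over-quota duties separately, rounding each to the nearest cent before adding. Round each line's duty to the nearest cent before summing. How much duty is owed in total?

Line 1 (4501.22.29, Drenar, 1,042 units, €242,452.56):
Base rate for 4501.22.29 is 18.5%.
Origin Drenar qualifies under the Serara–Drenar agreement and 4501.22.29 is covered: preferential rate 16% applies instead.
Duty = €242,452.56 × 16% = €38,792.41.
Line 2 (5899.16.79, Galova, 756 kg, €28,433.16):
Code 5899.16.79 is under a tariff-rate quota (threshold 1,258 kg). Quantity 756 kg is within the quota, so the in-quota rate 10% applies to the full value.
Duty = €28,433.16 × 10% = €2,843.32.
Line 3 (3758.70.31, Drenar, 2,284 kg, €482,837.60):
Base rate for 3758.70.31 is 27%.
Origin Drenar qualifies under the Serara–Drenar agreement and 3758.70.31 is covered: preferential rate 24.5% applies instead.
Duty = €482,837.60 × 24.5% = €118,295.21.
Total = €38,792.41 + €2,843.32 + €118,295.21 = €159,930.94.

€159,930.94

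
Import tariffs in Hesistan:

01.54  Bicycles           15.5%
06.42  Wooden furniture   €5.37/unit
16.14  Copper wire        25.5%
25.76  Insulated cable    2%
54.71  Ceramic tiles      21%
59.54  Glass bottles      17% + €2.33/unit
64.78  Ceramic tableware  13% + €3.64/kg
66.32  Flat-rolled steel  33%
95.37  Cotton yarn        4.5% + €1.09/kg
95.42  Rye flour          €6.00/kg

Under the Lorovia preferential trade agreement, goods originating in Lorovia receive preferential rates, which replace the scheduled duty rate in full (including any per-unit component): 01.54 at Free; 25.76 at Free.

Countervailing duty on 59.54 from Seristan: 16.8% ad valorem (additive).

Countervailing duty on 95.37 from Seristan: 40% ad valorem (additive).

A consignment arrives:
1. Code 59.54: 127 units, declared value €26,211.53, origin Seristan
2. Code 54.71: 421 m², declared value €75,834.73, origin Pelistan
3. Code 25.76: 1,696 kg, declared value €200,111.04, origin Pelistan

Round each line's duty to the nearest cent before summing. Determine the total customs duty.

Line 1 (59.54, Seristan, 127 units, €26,211.53):
Base rate for 59.54 is 17% + €2.33/unit.
Additional duty on 59.54 from Seristan: +16.8%. Applied ad valorem rate: 17% + 16.8% = 33.8%.
Duty = €26,211.53 × 33.8% + 127 × €2.33 = €9,155.41.
Line 2 (54.71, Pelistan, 421 m², €75,834.73):
Base rate for 54.71 is 21%.
Duty = €75,834.73 × 21% = €15,925.29.
Line 3 (25.76, Pelistan, 1,696 kg, €200,111.04):
Base rate for 25.76 is 2%.
25.76 has an FTA preferential rate, but origin Pelistan is not Lorovia; base rate stands.
Duty = €200,111.04 × 2% = €4,002.22.
Total = €9,155.41 + €15,925.29 + €4,002.22 = €29,082.92.

€29,082.92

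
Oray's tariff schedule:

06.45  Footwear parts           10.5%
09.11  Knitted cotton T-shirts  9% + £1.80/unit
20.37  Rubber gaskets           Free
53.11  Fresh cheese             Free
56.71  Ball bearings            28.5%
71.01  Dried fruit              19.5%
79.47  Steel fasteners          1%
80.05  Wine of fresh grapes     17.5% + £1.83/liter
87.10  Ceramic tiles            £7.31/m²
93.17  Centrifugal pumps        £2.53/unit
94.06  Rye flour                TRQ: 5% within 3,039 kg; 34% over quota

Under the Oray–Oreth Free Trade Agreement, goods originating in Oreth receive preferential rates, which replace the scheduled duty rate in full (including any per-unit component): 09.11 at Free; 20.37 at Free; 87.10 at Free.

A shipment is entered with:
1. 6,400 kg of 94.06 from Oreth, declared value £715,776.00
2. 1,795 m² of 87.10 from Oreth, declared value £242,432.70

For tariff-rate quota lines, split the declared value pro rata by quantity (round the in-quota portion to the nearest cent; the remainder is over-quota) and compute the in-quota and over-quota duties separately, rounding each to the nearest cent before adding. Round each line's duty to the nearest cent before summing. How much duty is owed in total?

Line 1 (94.06, Oreth, 6,400 kg, £715,776.00):
Code 94.06 is under a tariff-rate quota (threshold 3,039 kg). In-quota: 3,039 kg at 5%; over-quota: 3,361 kg at 34%.
Pro-rata value split: in-quota = £715,776.00 × 3,039/6,400 = £339,881.76; over-quota = £715,776.00 − £339,881.76 = £375,894.24.
In-quota duty = £339,881.76 × 5% = £16,994.09. Over-quota duty = £375,894.24 × 34% = £127,804.04.
Line duty = £16,994.09 + £127,804.04 = £144,798.13.
Line 2 (87.10, Oreth, 1,795 m², £242,432.70):
Base rate for 87.10 is £7.31/m².
Origin Oreth qualifies under the Oray–Oreth agreement and 87.10 is covered: preferential rate Free applies instead.
Duty = £242,432.70 × 0% = £0.00.
Total = £144,798.13 + £0.00 = £144,798.13.

£144,798.13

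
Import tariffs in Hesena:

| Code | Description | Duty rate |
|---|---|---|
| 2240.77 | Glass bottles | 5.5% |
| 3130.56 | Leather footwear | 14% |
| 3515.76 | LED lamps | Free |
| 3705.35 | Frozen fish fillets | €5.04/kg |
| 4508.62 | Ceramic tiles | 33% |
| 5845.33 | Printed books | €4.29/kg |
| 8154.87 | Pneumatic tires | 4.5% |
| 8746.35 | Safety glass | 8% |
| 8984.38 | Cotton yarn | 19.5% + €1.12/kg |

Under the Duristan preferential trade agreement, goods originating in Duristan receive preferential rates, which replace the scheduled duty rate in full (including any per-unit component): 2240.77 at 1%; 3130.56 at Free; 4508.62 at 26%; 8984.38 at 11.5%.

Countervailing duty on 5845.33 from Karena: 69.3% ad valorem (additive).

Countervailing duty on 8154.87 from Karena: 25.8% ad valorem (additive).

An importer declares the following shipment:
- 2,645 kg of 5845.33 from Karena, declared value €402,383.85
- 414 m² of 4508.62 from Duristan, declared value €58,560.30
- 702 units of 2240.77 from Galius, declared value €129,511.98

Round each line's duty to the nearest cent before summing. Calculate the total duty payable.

€312,547.90

Line 1 (5845.33, Karena, 2,645 kg, €402,383.85):
Base rate for 5845.33 is €4.29/kg.
Additional duty on 5845.33 from Karena: +69.3% ad valorem. Applied ad valorem rate = 69.3%.
Duty = €402,383.85 × 69.3% + 2,645 × €4.29 = €290,199.06.
Line 2 (4508.62, Duristan, 414 m², €58,560.30):
Base rate for 4508.62 is 33%.
Origin Duristan qualifies under the Hesena–Duristan agreement and 4508.62 is covered: preferential rate 26% applies instead.
Duty = €58,560.30 × 26% = €15,225.68.
Line 3 (2240.77, Galius, 702 units, €129,511.98):
Base rate for 2240.77 is 5.5%.
2240.77 has an FTA preferential rate, but origin Galius is not Duristan; base rate stands.
Duty = €129,511.98 × 5.5% = €7,123.16.
Total = €290,199.06 + €15,225.68 + €7,123.16 = €312,547.90.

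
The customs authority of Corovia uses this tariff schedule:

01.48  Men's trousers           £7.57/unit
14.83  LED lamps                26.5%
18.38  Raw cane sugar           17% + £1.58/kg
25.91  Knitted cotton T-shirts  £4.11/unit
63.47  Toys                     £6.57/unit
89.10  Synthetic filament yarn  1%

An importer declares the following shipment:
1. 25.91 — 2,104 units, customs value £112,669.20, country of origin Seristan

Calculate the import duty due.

Line 1 (25.91, Seristan, 2,104 units, £112,669.20):
Base rate for 25.91 is £4.11/unit.
Duty = 2,104 × £4.11 = £8,647.44.

£8,647.44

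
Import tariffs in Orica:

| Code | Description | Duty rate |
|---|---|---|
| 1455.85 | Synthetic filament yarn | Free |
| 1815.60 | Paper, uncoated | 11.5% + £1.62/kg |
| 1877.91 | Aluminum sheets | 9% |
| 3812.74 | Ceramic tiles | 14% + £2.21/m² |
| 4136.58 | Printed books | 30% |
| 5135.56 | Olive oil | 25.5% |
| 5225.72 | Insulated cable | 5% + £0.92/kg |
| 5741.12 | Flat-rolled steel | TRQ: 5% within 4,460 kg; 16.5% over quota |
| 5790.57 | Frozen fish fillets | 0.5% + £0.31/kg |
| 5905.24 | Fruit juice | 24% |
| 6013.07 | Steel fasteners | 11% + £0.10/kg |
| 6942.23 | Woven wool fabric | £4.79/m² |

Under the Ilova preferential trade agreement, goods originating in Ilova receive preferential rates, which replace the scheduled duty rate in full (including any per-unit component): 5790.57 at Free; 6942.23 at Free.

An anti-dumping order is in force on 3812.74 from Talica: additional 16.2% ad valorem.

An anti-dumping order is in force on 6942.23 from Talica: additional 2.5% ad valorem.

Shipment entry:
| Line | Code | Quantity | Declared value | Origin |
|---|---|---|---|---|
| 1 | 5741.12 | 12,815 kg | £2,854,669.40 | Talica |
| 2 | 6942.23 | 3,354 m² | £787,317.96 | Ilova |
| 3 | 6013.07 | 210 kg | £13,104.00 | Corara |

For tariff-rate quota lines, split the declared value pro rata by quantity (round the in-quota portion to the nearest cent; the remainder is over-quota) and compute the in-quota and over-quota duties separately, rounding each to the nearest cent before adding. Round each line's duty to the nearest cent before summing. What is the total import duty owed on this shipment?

£358,229.29

Line 1 (5741.12, Talica, 12,815 kg, £2,854,669.40):
Code 5741.12 is under a tariff-rate quota (threshold 4,460 kg). In-quota: 4,460 kg at 5%; over-quota: 8,355 kg at 16.5%.
Pro-rata value split: in-quota = £2,854,669.40 × 4,460/12,815 = £993,509.60; over-quota = £2,854,669.40 − £993,509.60 = £1,861,159.80.
In-quota duty = £993,509.60 × 5% = £49,675.48. Over-quota duty = £1,861,159.80 × 16.5% = £307,091.37.
Line duty = £49,675.48 + £307,091.37 = £356,766.85.
Line 2 (6942.23, Ilova, 3,354 m², £787,317.96):
Base rate for 6942.23 is £4.79/m².
Origin Ilova qualifies under the Orica–Ilova agreement and 6942.23 is covered: preferential rate Free applies instead.
The additional-duty order on 6942.23 targets Talica, not Ilova; it does not apply.
Duty = £787,317.96 × 0% = £0.00.
Line 3 (6013.07, Corara, 210 kg, £13,104.00):
Base rate for 6013.07 is 11% + £0.10/kg.
Duty = £13,104.00 × 11% + 210 × £0.10 = £1,462.44.
Total = £356,766.85 + £0.00 + £1,462.44 = £358,229.29.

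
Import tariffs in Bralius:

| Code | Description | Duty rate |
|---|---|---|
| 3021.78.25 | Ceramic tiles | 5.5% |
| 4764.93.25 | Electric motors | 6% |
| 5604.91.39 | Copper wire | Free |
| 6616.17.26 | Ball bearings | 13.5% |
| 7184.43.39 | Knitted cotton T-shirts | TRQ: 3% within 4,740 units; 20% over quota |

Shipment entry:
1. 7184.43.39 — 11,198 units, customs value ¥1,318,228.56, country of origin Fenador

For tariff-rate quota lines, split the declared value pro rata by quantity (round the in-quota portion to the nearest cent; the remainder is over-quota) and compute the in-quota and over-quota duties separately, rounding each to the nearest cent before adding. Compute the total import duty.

Line 1 (7184.43.39, Fenador, 11,198 units, ¥1,318,228.56):
Code 7184.43.39 is under a tariff-rate quota (threshold 4,740 units). In-quota: 4,740 units at 3%; over-quota: 6,458 units at 20%.
Pro-rata value split: in-quota = ¥1,318,228.56 × 4,740/11,198 = ¥557,992.80; over-quota = ¥1,318,228.56 − ¥557,992.80 = ¥760,235.76.
In-quota duty = ¥557,992.80 × 3% = ¥16,739.78. Over-quota duty = ¥760,235.76 × 20% = ¥152,047.15.
Line duty = ¥16,739.78 + ¥152,047.15 = ¥168,786.93.

¥168,786.93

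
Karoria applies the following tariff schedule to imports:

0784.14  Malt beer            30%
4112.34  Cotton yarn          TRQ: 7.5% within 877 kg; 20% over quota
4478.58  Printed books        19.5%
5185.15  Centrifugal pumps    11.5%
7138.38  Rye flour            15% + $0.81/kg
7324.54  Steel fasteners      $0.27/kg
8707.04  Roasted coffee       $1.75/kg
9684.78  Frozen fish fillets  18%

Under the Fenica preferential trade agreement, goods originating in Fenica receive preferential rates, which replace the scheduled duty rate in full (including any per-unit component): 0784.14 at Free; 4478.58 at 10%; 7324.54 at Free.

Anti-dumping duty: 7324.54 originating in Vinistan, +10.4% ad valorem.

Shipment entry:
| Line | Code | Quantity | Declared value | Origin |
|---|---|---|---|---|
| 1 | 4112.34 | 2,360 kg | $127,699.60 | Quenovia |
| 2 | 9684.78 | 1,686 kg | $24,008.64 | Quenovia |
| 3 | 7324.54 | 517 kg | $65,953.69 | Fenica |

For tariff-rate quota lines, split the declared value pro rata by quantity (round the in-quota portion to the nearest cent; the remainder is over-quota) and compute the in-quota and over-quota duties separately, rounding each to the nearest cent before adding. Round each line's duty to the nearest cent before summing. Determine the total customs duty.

Line 1 (4112.34, Quenovia, 2,360 kg, $127,699.60):
Code 4112.34 is under a tariff-rate quota (threshold 877 kg). In-quota: 877 kg at 7.5%; over-quota: 1,483 kg at 20%.
Pro-rata value split: in-quota = $127,699.60 × 877/2,360 = $47,454.47; over-quota = $127,699.60 − $47,454.47 = $80,245.13.
In-quota duty = $47,454.47 × 7.5% = $3,559.09. Over-quota duty = $80,245.13 × 20% = $16,049.03.
Line duty = $3,559.09 + $16,049.03 = $19,608.12.
Line 2 (9684.78, Quenovia, 1,686 kg, $24,008.64):
Base rate for 9684.78 is 18%.
Duty = $24,008.64 × 18% = $4,321.56.
Line 3 (7324.54, Fenica, 517 kg, $65,953.69):
Base rate for 7324.54 is $0.27/kg.
Origin Fenica qualifies under the Karoria–Fenica agreement and 7324.54 is covered: preferential rate Free applies instead.
The additional-duty order on 7324.54 targets Vinistan, not Fenica; it does not apply.
Duty = $65,953.69 × 0% = $0.00.
Total = $19,608.12 + $4,321.56 + $0.00 = $23,929.68.

$23,929.68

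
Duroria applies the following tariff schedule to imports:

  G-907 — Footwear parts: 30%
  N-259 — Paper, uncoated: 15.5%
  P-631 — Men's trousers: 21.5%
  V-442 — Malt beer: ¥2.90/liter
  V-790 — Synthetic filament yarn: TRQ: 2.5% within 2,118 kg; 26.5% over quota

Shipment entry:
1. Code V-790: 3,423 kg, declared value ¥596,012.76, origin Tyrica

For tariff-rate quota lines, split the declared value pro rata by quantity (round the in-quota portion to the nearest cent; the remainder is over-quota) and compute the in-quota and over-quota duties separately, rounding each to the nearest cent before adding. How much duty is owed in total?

¥69,434.70

Line 1 (V-790, Tyrica, 3,423 kg, ¥596,012.76):
Code V-790 is under a tariff-rate quota (threshold 2,118 kg). In-quota: 2,118 kg at 2.5%; over-quota: 1,305 kg at 26.5%.
Pro-rata value split: in-quota = ¥596,012.76 × 2,118/3,423 = ¥368,786.16; over-quota = ¥596,012.76 − ¥368,786.16 = ¥227,226.60.
In-quota duty = ¥368,786.16 × 2.5% = ¥9,219.65. Over-quota duty = ¥227,226.60 × 26.5% = ¥60,215.05.
Line duty = ¥9,219.65 + ¥60,215.05 = ¥69,434.70.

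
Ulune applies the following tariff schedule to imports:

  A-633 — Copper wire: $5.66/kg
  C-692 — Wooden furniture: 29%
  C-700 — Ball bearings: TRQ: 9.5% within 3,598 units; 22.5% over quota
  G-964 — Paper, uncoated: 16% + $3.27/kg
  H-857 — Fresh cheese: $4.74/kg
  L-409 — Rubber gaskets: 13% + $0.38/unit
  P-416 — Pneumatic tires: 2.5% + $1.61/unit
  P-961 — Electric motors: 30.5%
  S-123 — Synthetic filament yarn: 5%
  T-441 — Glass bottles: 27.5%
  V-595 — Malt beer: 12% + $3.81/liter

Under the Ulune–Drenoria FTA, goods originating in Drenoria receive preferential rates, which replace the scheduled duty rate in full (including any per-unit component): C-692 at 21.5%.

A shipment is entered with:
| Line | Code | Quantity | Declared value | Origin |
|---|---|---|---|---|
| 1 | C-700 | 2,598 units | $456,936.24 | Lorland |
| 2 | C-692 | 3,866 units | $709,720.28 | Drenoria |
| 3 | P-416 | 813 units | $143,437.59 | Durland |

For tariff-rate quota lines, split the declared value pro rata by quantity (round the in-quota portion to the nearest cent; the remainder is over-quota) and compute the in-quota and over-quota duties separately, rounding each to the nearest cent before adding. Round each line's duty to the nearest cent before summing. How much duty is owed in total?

$200,893.67

Line 1 (C-700, Lorland, 2,598 units, $456,936.24):
Code C-700 is under a tariff-rate quota (threshold 3,598 units). Quantity 2,598 units is within the quota, so the in-quota rate 9.5% applies to the full value.
Duty = $456,936.24 × 9.5% = $43,408.94.
Line 2 (C-692, Drenoria, 3,866 units, $709,720.28):
Base rate for C-692 is 29%.
Origin Drenoria qualifies under the Ulune–Drenoria agreement and C-692 is covered: preferential rate 21.5% applies instead.
Duty = $709,720.28 × 21.5% = $152,589.86.
Line 3 (P-416, Durland, 813 units, $143,437.59):
Base rate for P-416 is 2.5% + $1.61/unit.
Duty = $143,437.59 × 2.5% + 813 × $1.61 = $4,894.87.
Total = $43,408.94 + $152,589.86 + $4,894.87 = $200,893.67.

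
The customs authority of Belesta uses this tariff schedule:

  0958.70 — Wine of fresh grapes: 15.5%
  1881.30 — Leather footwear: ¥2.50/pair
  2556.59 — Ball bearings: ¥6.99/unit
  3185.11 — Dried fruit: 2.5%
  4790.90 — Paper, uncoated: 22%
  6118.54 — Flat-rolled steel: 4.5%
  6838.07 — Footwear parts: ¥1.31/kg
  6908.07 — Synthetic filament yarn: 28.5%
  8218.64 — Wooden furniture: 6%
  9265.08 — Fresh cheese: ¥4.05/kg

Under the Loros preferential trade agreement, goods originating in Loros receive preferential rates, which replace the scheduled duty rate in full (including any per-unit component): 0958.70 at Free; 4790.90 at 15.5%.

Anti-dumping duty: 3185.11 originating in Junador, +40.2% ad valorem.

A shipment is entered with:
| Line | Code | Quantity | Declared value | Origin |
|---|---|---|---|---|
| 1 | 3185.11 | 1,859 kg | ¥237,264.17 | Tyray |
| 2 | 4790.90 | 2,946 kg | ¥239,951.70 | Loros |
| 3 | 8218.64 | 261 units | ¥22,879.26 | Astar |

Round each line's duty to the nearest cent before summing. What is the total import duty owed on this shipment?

Line 1 (3185.11, Tyray, 1,859 kg, ¥237,264.17):
Base rate for 3185.11 is 2.5%.
The additional-duty order on 3185.11 targets Junador, not Tyray; it does not apply.
Duty = ¥237,264.17 × 2.5% = ¥5,931.60.
Line 2 (4790.90, Loros, 2,946 kg, ¥239,951.70):
Base rate for 4790.90 is 22%.
Origin Loros qualifies under the Belesta–Loros agreement and 4790.90 is covered: preferential rate 15.5% applies instead.
Duty = ¥239,951.70 × 15.5% = ¥37,192.51.
Line 3 (8218.64, Astar, 261 units, ¥22,879.26):
Base rate for 8218.64 is 6%.
Duty = ¥22,879.26 × 6% = ¥1,372.76.
Total = ¥5,931.60 + ¥37,192.51 + ¥1,372.76 = ¥44,496.87.

¥44,496.87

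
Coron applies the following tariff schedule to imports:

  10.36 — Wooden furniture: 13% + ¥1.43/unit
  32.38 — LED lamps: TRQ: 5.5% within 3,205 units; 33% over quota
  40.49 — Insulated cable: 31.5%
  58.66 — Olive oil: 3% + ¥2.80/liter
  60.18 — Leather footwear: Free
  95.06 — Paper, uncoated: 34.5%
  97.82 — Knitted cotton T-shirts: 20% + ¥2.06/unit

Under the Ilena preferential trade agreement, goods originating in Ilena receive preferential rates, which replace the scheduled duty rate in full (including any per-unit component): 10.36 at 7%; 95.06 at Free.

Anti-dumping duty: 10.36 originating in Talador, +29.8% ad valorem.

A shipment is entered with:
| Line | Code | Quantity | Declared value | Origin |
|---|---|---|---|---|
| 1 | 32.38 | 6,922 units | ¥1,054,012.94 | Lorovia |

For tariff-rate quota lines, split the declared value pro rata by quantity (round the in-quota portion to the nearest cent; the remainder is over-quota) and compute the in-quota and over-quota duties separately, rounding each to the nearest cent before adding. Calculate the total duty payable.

Line 1 (32.38, Lorovia, 6,922 units, ¥1,054,012.94):
Code 32.38 is under a tariff-rate quota (threshold 3,205 units). In-quota: 3,205 units at 5.5%; over-quota: 3,717 units at 33%.
Pro-rata value split: in-quota = ¥1,054,012.94 × 3,205/6,922 = ¥488,025.35; over-quota = ¥1,054,012.94 − ¥488,025.35 = ¥565,987.59.
In-quota duty = ¥488,025.35 × 5.5% = ¥26,841.39. Over-quota duty = ¥565,987.59 × 33% = ¥186,775.90.
Line duty = ¥26,841.39 + ¥186,775.90 = ¥213,617.29.

¥213,617.29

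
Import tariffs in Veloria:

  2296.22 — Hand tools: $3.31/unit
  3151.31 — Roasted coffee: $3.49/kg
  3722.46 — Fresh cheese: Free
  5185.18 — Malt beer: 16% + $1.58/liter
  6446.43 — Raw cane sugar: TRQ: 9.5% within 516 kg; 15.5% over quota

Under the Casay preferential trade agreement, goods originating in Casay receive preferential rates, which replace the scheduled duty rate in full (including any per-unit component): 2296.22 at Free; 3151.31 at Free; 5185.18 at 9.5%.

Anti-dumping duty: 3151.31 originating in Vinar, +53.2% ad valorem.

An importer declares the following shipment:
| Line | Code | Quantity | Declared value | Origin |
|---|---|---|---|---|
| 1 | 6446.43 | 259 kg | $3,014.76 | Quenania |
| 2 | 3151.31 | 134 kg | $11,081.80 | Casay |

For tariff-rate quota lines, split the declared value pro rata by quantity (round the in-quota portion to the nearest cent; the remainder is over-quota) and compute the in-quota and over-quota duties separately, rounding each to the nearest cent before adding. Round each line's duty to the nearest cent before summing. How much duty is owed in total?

Line 1 (6446.43, Quenania, 259 kg, $3,014.76):
Code 6446.43 is under a tariff-rate quota (threshold 516 kg). Quantity 259 kg is within the quota, so the in-quota rate 9.5% applies to the full value.
Duty = $3,014.76 × 9.5% = $286.40.
Line 2 (3151.31, Casay, 134 kg, $11,081.80):
Base rate for 3151.31 is $3.49/kg.
Origin Casay qualifies under the Veloria–Casay agreement and 3151.31 is covered: preferential rate Free applies instead.
The additional-duty order on 3151.31 targets Vinar, not Casay; it does not apply.
Duty = $11,081.80 × 0% = $0.00.
Total = $286.40 + $0.00 = $286.40.

$286.40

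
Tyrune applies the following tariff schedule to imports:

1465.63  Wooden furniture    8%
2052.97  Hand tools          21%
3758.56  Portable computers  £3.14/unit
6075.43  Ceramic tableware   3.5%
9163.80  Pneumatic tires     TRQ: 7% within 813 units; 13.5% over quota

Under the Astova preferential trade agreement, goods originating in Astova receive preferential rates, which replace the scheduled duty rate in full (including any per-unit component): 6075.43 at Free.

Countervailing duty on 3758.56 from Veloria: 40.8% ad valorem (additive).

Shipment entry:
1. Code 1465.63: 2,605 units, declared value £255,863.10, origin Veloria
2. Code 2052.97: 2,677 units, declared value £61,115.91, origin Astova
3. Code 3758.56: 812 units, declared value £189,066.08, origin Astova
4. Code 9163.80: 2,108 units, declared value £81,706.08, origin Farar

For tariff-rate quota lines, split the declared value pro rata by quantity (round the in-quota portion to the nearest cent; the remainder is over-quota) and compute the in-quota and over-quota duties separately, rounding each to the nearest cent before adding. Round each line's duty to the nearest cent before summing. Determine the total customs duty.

Line 1 (1465.63, Veloria, 2,605 units, £255,863.10):
Base rate for 1465.63 is 8%.
Duty = £255,863.10 × 8% = £20,469.05.
Line 2 (2052.97, Astova, 2,677 units, £61,115.91):
Base rate for 2052.97 is 21%.
Origin Astova is the FTA partner but 2052.97 is not on the preference list; base rate stands.
Duty = £61,115.91 × 21% = £12,834.34.
Line 3 (3758.56, Astova, 812 units, £189,066.08):
Base rate for 3758.56 is £3.14/unit.
Origin Astova is the FTA partner but 3758.56 is not on the preference list; base rate stands.
The additional-duty order on 3758.56 targets Veloria, not Astova; it does not apply.
Duty = 812 × £3.14 = £2,549.68.
Line 4 (9163.80, Farar, 2,108 units, £81,706.08):
Code 9163.80 is under a tariff-rate quota (threshold 813 units). In-quota: 813 units at 7%; over-quota: 1,295 units at 13.5%.
Pro-rata value split: in-quota = £81,706.08 × 813/2,108 = £31,511.88; over-quota = £81,706.08 − £31,511.88 = £50,194.20.
In-quota duty = £31,511.88 × 7% = £2,205.83. Over-quota duty = £50,194.20 × 13.5% = £6,776.22.
Line duty = £2,205.83 + £6,776.22 = £8,982.05.
Total = £20,469.05 + £12,834.34 + £2,549.68 + £8,982.05 = £44,835.12.

£44,835.12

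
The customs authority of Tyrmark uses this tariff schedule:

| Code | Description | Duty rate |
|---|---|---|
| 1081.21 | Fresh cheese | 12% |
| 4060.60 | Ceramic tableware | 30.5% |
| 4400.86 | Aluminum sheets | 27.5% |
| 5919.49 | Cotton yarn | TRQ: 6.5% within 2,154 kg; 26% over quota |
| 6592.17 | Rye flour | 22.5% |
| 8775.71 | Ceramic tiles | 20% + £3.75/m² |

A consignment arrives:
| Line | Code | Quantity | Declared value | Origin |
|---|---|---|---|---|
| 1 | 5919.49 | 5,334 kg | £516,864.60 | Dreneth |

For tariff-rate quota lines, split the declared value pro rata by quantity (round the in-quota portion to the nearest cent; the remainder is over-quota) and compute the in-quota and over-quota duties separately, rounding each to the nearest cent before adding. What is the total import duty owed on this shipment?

Line 1 (5919.49, Dreneth, 5,334 kg, £516,864.60):
Code 5919.49 is under a tariff-rate quota (threshold 2,154 kg). In-quota: 2,154 kg at 6.5%; over-quota: 3,180 kg at 26%.
Pro-rata value split: in-quota = £516,864.60 × 2,154/5,334 = £208,722.60; over-quota = £516,864.60 − £208,722.60 = £308,142.00.
In-quota duty = £208,722.60 × 6.5% = £13,566.97. Over-quota duty = £308,142.00 × 26% = £80,116.92.
Line duty = £13,566.97 + £80,116.92 = £93,683.89.

£93,683.89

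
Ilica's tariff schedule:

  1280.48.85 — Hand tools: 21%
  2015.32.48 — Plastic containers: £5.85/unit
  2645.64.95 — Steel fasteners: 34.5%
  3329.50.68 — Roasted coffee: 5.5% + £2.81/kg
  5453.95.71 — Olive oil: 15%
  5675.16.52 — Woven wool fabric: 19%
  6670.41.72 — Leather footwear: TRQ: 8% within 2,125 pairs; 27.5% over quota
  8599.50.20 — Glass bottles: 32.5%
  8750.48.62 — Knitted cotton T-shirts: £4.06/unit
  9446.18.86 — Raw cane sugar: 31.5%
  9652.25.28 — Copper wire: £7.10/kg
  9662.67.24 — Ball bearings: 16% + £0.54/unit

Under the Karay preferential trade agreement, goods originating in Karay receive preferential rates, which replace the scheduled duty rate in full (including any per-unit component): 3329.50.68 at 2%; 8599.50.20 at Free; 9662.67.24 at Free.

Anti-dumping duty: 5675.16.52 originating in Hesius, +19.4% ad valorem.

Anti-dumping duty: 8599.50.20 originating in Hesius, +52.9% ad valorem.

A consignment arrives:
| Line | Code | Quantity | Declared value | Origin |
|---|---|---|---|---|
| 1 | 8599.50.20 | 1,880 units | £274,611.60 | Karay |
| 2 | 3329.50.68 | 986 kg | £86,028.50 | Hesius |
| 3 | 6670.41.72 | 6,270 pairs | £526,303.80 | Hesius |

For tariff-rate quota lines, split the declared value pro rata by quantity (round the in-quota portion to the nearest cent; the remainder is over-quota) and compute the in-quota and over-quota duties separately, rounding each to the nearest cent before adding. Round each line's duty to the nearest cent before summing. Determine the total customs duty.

Line 1 (8599.50.20, Karay, 1,880 units, £274,611.60):
Base rate for 8599.50.20 is 32.5%.
Origin Karay qualifies under the Ilica–Karay agreement and 8599.50.20 is covered: preferential rate Free applies instead.
The additional-duty order on 8599.50.20 targets Hesius, not Karay; it does not apply.
Duty = £274,611.60 × 0% = £0.00.
Line 2 (3329.50.68, Hesius, 986 kg, £86,028.50):
Base rate for 3329.50.68 is 5.5% + £2.81/kg.
3329.50.68 has an FTA preferential rate, but origin Hesius is not Karay; base rate stands.
Duty = £86,028.50 × 5.5% + 986 × £2.81 = £7,502.23.
Line 3 (6670.41.72, Hesius, 6,270 pairs, £526,303.80):
Code 6670.41.72 is under a tariff-rate quota (threshold 2,125 pairs). In-quota: 2,125 pairs at 8%; over-quota: 4,145 pairs at 27.5%.
Pro-rata value split: in-quota = £526,303.80 × 2,125/6,270 = £178,372.50; over-quota = £526,303.80 − £178,372.50 = £347,931.30.
In-quota duty = £178,372.50 × 8% = £14,269.80. Over-quota duty = £347,931.30 × 27.5% = £95,681.11.
Line duty = £14,269.80 + £95,681.11 = £109,950.91.
Total = £0.00 + £7,502.23 + £109,950.91 = £117,453.14.

£117,453.14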